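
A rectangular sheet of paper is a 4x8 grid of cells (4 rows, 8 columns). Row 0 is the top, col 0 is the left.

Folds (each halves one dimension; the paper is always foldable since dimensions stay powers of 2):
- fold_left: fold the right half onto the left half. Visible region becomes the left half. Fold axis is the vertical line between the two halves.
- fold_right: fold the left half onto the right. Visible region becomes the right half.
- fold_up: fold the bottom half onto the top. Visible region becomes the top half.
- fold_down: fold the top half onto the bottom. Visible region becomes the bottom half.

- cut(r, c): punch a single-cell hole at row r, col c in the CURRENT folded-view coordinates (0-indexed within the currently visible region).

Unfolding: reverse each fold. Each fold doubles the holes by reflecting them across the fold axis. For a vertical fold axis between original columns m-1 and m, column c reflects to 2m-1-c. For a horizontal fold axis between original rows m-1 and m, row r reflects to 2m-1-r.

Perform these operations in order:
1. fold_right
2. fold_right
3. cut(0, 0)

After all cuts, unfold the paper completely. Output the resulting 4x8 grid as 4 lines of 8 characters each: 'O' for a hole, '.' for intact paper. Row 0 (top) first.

Op 1 fold_right: fold axis v@4; visible region now rows[0,4) x cols[4,8) = 4x4
Op 2 fold_right: fold axis v@6; visible region now rows[0,4) x cols[6,8) = 4x2
Op 3 cut(0, 0): punch at orig (0,6); cuts so far [(0, 6)]; region rows[0,4) x cols[6,8) = 4x2
Unfold 1 (reflect across v@6): 2 holes -> [(0, 5), (0, 6)]
Unfold 2 (reflect across v@4): 4 holes -> [(0, 1), (0, 2), (0, 5), (0, 6)]

Answer: .OO..OO.
........
........
........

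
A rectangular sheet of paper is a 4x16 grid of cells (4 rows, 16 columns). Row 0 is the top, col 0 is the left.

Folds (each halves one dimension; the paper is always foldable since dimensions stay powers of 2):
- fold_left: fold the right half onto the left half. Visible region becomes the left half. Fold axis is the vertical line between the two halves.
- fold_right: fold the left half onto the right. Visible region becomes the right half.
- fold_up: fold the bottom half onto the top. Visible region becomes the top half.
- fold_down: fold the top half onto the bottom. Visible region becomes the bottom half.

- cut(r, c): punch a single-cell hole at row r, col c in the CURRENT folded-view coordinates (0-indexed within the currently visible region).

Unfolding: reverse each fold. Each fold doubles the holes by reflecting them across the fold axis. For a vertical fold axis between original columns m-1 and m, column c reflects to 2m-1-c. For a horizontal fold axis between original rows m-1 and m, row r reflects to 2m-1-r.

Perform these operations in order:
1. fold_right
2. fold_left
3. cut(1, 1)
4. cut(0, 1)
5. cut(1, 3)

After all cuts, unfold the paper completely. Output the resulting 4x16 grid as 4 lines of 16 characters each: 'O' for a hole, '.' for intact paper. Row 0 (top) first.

Answer: .O....O..O....O.
.O.OO.O..O.OO.O.
................
................

Derivation:
Op 1 fold_right: fold axis v@8; visible region now rows[0,4) x cols[8,16) = 4x8
Op 2 fold_left: fold axis v@12; visible region now rows[0,4) x cols[8,12) = 4x4
Op 3 cut(1, 1): punch at orig (1,9); cuts so far [(1, 9)]; region rows[0,4) x cols[8,12) = 4x4
Op 4 cut(0, 1): punch at orig (0,9); cuts so far [(0, 9), (1, 9)]; region rows[0,4) x cols[8,12) = 4x4
Op 5 cut(1, 3): punch at orig (1,11); cuts so far [(0, 9), (1, 9), (1, 11)]; region rows[0,4) x cols[8,12) = 4x4
Unfold 1 (reflect across v@12): 6 holes -> [(0, 9), (0, 14), (1, 9), (1, 11), (1, 12), (1, 14)]
Unfold 2 (reflect across v@8): 12 holes -> [(0, 1), (0, 6), (0, 9), (0, 14), (1, 1), (1, 3), (1, 4), (1, 6), (1, 9), (1, 11), (1, 12), (1, 14)]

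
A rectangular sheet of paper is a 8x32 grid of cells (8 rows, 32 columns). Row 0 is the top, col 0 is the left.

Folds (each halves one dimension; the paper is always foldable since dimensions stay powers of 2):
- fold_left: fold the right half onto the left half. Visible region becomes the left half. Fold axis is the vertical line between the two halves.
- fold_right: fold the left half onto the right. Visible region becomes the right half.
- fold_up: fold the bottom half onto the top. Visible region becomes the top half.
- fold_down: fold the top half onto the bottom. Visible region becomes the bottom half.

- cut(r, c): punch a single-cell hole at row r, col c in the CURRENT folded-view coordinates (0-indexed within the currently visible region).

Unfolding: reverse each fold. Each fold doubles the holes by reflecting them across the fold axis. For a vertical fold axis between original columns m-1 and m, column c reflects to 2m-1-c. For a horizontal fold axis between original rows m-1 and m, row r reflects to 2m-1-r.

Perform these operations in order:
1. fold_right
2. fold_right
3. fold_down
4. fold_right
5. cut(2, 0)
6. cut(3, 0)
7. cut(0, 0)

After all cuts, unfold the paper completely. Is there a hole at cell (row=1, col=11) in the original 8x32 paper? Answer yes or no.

Op 1 fold_right: fold axis v@16; visible region now rows[0,8) x cols[16,32) = 8x16
Op 2 fold_right: fold axis v@24; visible region now rows[0,8) x cols[24,32) = 8x8
Op 3 fold_down: fold axis h@4; visible region now rows[4,8) x cols[24,32) = 4x8
Op 4 fold_right: fold axis v@28; visible region now rows[4,8) x cols[28,32) = 4x4
Op 5 cut(2, 0): punch at orig (6,28); cuts so far [(6, 28)]; region rows[4,8) x cols[28,32) = 4x4
Op 6 cut(3, 0): punch at orig (7,28); cuts so far [(6, 28), (7, 28)]; region rows[4,8) x cols[28,32) = 4x4
Op 7 cut(0, 0): punch at orig (4,28); cuts so far [(4, 28), (6, 28), (7, 28)]; region rows[4,8) x cols[28,32) = 4x4
Unfold 1 (reflect across v@28): 6 holes -> [(4, 27), (4, 28), (6, 27), (6, 28), (7, 27), (7, 28)]
Unfold 2 (reflect across h@4): 12 holes -> [(0, 27), (0, 28), (1, 27), (1, 28), (3, 27), (3, 28), (4, 27), (4, 28), (6, 27), (6, 28), (7, 27), (7, 28)]
Unfold 3 (reflect across v@24): 24 holes -> [(0, 19), (0, 20), (0, 27), (0, 28), (1, 19), (1, 20), (1, 27), (1, 28), (3, 19), (3, 20), (3, 27), (3, 28), (4, 19), (4, 20), (4, 27), (4, 28), (6, 19), (6, 20), (6, 27), (6, 28), (7, 19), (7, 20), (7, 27), (7, 28)]
Unfold 4 (reflect across v@16): 48 holes -> [(0, 3), (0, 4), (0, 11), (0, 12), (0, 19), (0, 20), (0, 27), (0, 28), (1, 3), (1, 4), (1, 11), (1, 12), (1, 19), (1, 20), (1, 27), (1, 28), (3, 3), (3, 4), (3, 11), (3, 12), (3, 19), (3, 20), (3, 27), (3, 28), (4, 3), (4, 4), (4, 11), (4, 12), (4, 19), (4, 20), (4, 27), (4, 28), (6, 3), (6, 4), (6, 11), (6, 12), (6, 19), (6, 20), (6, 27), (6, 28), (7, 3), (7, 4), (7, 11), (7, 12), (7, 19), (7, 20), (7, 27), (7, 28)]
Holes: [(0, 3), (0, 4), (0, 11), (0, 12), (0, 19), (0, 20), (0, 27), (0, 28), (1, 3), (1, 4), (1, 11), (1, 12), (1, 19), (1, 20), (1, 27), (1, 28), (3, 3), (3, 4), (3, 11), (3, 12), (3, 19), (3, 20), (3, 27), (3, 28), (4, 3), (4, 4), (4, 11), (4, 12), (4, 19), (4, 20), (4, 27), (4, 28), (6, 3), (6, 4), (6, 11), (6, 12), (6, 19), (6, 20), (6, 27), (6, 28), (7, 3), (7, 4), (7, 11), (7, 12), (7, 19), (7, 20), (7, 27), (7, 28)]

Answer: yes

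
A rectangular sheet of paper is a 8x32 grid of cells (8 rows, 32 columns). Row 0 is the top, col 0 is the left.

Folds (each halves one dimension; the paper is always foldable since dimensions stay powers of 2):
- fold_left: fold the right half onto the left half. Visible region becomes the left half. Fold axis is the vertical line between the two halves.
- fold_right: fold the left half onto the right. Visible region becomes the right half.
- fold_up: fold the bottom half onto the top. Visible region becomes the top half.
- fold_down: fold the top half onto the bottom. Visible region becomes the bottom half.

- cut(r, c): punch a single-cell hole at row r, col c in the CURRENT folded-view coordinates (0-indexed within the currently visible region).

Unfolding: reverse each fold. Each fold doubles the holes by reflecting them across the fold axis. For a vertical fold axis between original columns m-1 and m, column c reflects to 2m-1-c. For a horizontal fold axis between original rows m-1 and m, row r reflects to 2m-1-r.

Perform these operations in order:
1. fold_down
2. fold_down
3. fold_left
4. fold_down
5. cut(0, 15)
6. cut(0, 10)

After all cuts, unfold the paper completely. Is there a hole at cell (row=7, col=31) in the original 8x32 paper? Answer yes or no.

Answer: no

Derivation:
Op 1 fold_down: fold axis h@4; visible region now rows[4,8) x cols[0,32) = 4x32
Op 2 fold_down: fold axis h@6; visible region now rows[6,8) x cols[0,32) = 2x32
Op 3 fold_left: fold axis v@16; visible region now rows[6,8) x cols[0,16) = 2x16
Op 4 fold_down: fold axis h@7; visible region now rows[7,8) x cols[0,16) = 1x16
Op 5 cut(0, 15): punch at orig (7,15); cuts so far [(7, 15)]; region rows[7,8) x cols[0,16) = 1x16
Op 6 cut(0, 10): punch at orig (7,10); cuts so far [(7, 10), (7, 15)]; region rows[7,8) x cols[0,16) = 1x16
Unfold 1 (reflect across h@7): 4 holes -> [(6, 10), (6, 15), (7, 10), (7, 15)]
Unfold 2 (reflect across v@16): 8 holes -> [(6, 10), (6, 15), (6, 16), (6, 21), (7, 10), (7, 15), (7, 16), (7, 21)]
Unfold 3 (reflect across h@6): 16 holes -> [(4, 10), (4, 15), (4, 16), (4, 21), (5, 10), (5, 15), (5, 16), (5, 21), (6, 10), (6, 15), (6, 16), (6, 21), (7, 10), (7, 15), (7, 16), (7, 21)]
Unfold 4 (reflect across h@4): 32 holes -> [(0, 10), (0, 15), (0, 16), (0, 21), (1, 10), (1, 15), (1, 16), (1, 21), (2, 10), (2, 15), (2, 16), (2, 21), (3, 10), (3, 15), (3, 16), (3, 21), (4, 10), (4, 15), (4, 16), (4, 21), (5, 10), (5, 15), (5, 16), (5, 21), (6, 10), (6, 15), (6, 16), (6, 21), (7, 10), (7, 15), (7, 16), (7, 21)]
Holes: [(0, 10), (0, 15), (0, 16), (0, 21), (1, 10), (1, 15), (1, 16), (1, 21), (2, 10), (2, 15), (2, 16), (2, 21), (3, 10), (3, 15), (3, 16), (3, 21), (4, 10), (4, 15), (4, 16), (4, 21), (5, 10), (5, 15), (5, 16), (5, 21), (6, 10), (6, 15), (6, 16), (6, 21), (7, 10), (7, 15), (7, 16), (7, 21)]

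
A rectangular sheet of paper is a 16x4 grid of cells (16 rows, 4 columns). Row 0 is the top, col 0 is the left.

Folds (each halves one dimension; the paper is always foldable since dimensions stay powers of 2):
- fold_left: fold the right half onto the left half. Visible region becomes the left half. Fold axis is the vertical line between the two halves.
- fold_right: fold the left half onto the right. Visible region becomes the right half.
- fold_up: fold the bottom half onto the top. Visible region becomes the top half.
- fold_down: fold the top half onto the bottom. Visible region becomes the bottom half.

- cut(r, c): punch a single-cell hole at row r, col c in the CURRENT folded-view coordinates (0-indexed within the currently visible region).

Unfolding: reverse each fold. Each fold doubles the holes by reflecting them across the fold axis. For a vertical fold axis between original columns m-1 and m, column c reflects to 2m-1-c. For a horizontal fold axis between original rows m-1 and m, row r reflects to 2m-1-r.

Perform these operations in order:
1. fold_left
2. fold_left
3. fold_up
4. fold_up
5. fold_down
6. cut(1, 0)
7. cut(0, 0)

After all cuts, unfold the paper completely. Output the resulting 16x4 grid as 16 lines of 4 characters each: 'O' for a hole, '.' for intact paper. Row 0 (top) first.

Answer: OOOO
OOOO
OOOO
OOOO
OOOO
OOOO
OOOO
OOOO
OOOO
OOOO
OOOO
OOOO
OOOO
OOOO
OOOO
OOOO

Derivation:
Op 1 fold_left: fold axis v@2; visible region now rows[0,16) x cols[0,2) = 16x2
Op 2 fold_left: fold axis v@1; visible region now rows[0,16) x cols[0,1) = 16x1
Op 3 fold_up: fold axis h@8; visible region now rows[0,8) x cols[0,1) = 8x1
Op 4 fold_up: fold axis h@4; visible region now rows[0,4) x cols[0,1) = 4x1
Op 5 fold_down: fold axis h@2; visible region now rows[2,4) x cols[0,1) = 2x1
Op 6 cut(1, 0): punch at orig (3,0); cuts so far [(3, 0)]; region rows[2,4) x cols[0,1) = 2x1
Op 7 cut(0, 0): punch at orig (2,0); cuts so far [(2, 0), (3, 0)]; region rows[2,4) x cols[0,1) = 2x1
Unfold 1 (reflect across h@2): 4 holes -> [(0, 0), (1, 0), (2, 0), (3, 0)]
Unfold 2 (reflect across h@4): 8 holes -> [(0, 0), (1, 0), (2, 0), (3, 0), (4, 0), (5, 0), (6, 0), (7, 0)]
Unfold 3 (reflect across h@8): 16 holes -> [(0, 0), (1, 0), (2, 0), (3, 0), (4, 0), (5, 0), (6, 0), (7, 0), (8, 0), (9, 0), (10, 0), (11, 0), (12, 0), (13, 0), (14, 0), (15, 0)]
Unfold 4 (reflect across v@1): 32 holes -> [(0, 0), (0, 1), (1, 0), (1, 1), (2, 0), (2, 1), (3, 0), (3, 1), (4, 0), (4, 1), (5, 0), (5, 1), (6, 0), (6, 1), (7, 0), (7, 1), (8, 0), (8, 1), (9, 0), (9, 1), (10, 0), (10, 1), (11, 0), (11, 1), (12, 0), (12, 1), (13, 0), (13, 1), (14, 0), (14, 1), (15, 0), (15, 1)]
Unfold 5 (reflect across v@2): 64 holes -> [(0, 0), (0, 1), (0, 2), (0, 3), (1, 0), (1, 1), (1, 2), (1, 3), (2, 0), (2, 1), (2, 2), (2, 3), (3, 0), (3, 1), (3, 2), (3, 3), (4, 0), (4, 1), (4, 2), (4, 3), (5, 0), (5, 1), (5, 2), (5, 3), (6, 0), (6, 1), (6, 2), (6, 3), (7, 0), (7, 1), (7, 2), (7, 3), (8, 0), (8, 1), (8, 2), (8, 3), (9, 0), (9, 1), (9, 2), (9, 3), (10, 0), (10, 1), (10, 2), (10, 3), (11, 0), (11, 1), (11, 2), (11, 3), (12, 0), (12, 1), (12, 2), (12, 3), (13, 0), (13, 1), (13, 2), (13, 3), (14, 0), (14, 1), (14, 2), (14, 3), (15, 0), (15, 1), (15, 2), (15, 3)]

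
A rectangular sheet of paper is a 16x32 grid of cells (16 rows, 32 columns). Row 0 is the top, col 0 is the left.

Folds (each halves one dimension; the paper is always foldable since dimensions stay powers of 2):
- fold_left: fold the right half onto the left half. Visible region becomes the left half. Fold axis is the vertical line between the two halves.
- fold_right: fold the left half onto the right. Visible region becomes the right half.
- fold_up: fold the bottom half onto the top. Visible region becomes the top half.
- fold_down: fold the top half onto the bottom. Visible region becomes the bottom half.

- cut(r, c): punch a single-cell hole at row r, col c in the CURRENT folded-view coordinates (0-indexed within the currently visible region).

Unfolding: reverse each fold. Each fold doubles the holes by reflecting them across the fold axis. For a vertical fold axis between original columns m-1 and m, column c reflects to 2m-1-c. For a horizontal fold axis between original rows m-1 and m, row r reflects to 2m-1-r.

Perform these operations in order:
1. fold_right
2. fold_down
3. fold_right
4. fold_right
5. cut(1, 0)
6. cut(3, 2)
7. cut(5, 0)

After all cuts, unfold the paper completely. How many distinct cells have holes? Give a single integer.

Op 1 fold_right: fold axis v@16; visible region now rows[0,16) x cols[16,32) = 16x16
Op 2 fold_down: fold axis h@8; visible region now rows[8,16) x cols[16,32) = 8x16
Op 3 fold_right: fold axis v@24; visible region now rows[8,16) x cols[24,32) = 8x8
Op 4 fold_right: fold axis v@28; visible region now rows[8,16) x cols[28,32) = 8x4
Op 5 cut(1, 0): punch at orig (9,28); cuts so far [(9, 28)]; region rows[8,16) x cols[28,32) = 8x4
Op 6 cut(3, 2): punch at orig (11,30); cuts so far [(9, 28), (11, 30)]; region rows[8,16) x cols[28,32) = 8x4
Op 7 cut(5, 0): punch at orig (13,28); cuts so far [(9, 28), (11, 30), (13, 28)]; region rows[8,16) x cols[28,32) = 8x4
Unfold 1 (reflect across v@28): 6 holes -> [(9, 27), (9, 28), (11, 25), (11, 30), (13, 27), (13, 28)]
Unfold 2 (reflect across v@24): 12 holes -> [(9, 19), (9, 20), (9, 27), (9, 28), (11, 17), (11, 22), (11, 25), (11, 30), (13, 19), (13, 20), (13, 27), (13, 28)]
Unfold 3 (reflect across h@8): 24 holes -> [(2, 19), (2, 20), (2, 27), (2, 28), (4, 17), (4, 22), (4, 25), (4, 30), (6, 19), (6, 20), (6, 27), (6, 28), (9, 19), (9, 20), (9, 27), (9, 28), (11, 17), (11, 22), (11, 25), (11, 30), (13, 19), (13, 20), (13, 27), (13, 28)]
Unfold 4 (reflect across v@16): 48 holes -> [(2, 3), (2, 4), (2, 11), (2, 12), (2, 19), (2, 20), (2, 27), (2, 28), (4, 1), (4, 6), (4, 9), (4, 14), (4, 17), (4, 22), (4, 25), (4, 30), (6, 3), (6, 4), (6, 11), (6, 12), (6, 19), (6, 20), (6, 27), (6, 28), (9, 3), (9, 4), (9, 11), (9, 12), (9, 19), (9, 20), (9, 27), (9, 28), (11, 1), (11, 6), (11, 9), (11, 14), (11, 17), (11, 22), (11, 25), (11, 30), (13, 3), (13, 4), (13, 11), (13, 12), (13, 19), (13, 20), (13, 27), (13, 28)]

Answer: 48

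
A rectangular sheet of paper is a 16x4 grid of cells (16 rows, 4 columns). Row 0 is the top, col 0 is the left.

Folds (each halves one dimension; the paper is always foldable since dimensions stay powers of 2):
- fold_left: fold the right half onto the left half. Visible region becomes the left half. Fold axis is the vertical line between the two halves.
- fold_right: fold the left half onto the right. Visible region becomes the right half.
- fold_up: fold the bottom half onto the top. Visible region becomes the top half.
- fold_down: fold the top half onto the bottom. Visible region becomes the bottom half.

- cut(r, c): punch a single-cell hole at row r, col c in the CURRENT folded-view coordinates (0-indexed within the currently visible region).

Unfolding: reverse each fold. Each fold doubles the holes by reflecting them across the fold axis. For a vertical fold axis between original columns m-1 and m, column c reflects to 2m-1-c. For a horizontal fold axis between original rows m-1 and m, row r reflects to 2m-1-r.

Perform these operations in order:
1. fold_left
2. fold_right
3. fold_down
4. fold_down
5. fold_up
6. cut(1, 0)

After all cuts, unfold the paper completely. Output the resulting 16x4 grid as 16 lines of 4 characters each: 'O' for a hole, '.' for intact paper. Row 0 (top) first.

Op 1 fold_left: fold axis v@2; visible region now rows[0,16) x cols[0,2) = 16x2
Op 2 fold_right: fold axis v@1; visible region now rows[0,16) x cols[1,2) = 16x1
Op 3 fold_down: fold axis h@8; visible region now rows[8,16) x cols[1,2) = 8x1
Op 4 fold_down: fold axis h@12; visible region now rows[12,16) x cols[1,2) = 4x1
Op 5 fold_up: fold axis h@14; visible region now rows[12,14) x cols[1,2) = 2x1
Op 6 cut(1, 0): punch at orig (13,1); cuts so far [(13, 1)]; region rows[12,14) x cols[1,2) = 2x1
Unfold 1 (reflect across h@14): 2 holes -> [(13, 1), (14, 1)]
Unfold 2 (reflect across h@12): 4 holes -> [(9, 1), (10, 1), (13, 1), (14, 1)]
Unfold 3 (reflect across h@8): 8 holes -> [(1, 1), (2, 1), (5, 1), (6, 1), (9, 1), (10, 1), (13, 1), (14, 1)]
Unfold 4 (reflect across v@1): 16 holes -> [(1, 0), (1, 1), (2, 0), (2, 1), (5, 0), (5, 1), (6, 0), (6, 1), (9, 0), (9, 1), (10, 0), (10, 1), (13, 0), (13, 1), (14, 0), (14, 1)]
Unfold 5 (reflect across v@2): 32 holes -> [(1, 0), (1, 1), (1, 2), (1, 3), (2, 0), (2, 1), (2, 2), (2, 3), (5, 0), (5, 1), (5, 2), (5, 3), (6, 0), (6, 1), (6, 2), (6, 3), (9, 0), (9, 1), (9, 2), (9, 3), (10, 0), (10, 1), (10, 2), (10, 3), (13, 0), (13, 1), (13, 2), (13, 3), (14, 0), (14, 1), (14, 2), (14, 3)]

Answer: ....
OOOO
OOOO
....
....
OOOO
OOOO
....
....
OOOO
OOOO
....
....
OOOO
OOOO
....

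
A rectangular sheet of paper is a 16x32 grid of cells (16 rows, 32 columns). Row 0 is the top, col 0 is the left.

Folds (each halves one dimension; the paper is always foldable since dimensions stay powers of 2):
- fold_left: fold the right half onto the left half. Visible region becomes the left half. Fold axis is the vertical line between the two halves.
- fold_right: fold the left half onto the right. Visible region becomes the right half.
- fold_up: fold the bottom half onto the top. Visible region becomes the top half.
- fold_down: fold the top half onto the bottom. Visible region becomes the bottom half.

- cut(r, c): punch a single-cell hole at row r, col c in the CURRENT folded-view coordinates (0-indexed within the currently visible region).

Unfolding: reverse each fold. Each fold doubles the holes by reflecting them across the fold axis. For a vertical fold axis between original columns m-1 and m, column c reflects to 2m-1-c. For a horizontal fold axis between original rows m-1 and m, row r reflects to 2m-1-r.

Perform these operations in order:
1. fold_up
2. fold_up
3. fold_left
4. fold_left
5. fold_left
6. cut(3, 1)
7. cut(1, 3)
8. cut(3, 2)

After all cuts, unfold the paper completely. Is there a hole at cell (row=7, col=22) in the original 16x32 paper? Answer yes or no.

Answer: no

Derivation:
Op 1 fold_up: fold axis h@8; visible region now rows[0,8) x cols[0,32) = 8x32
Op 2 fold_up: fold axis h@4; visible region now rows[0,4) x cols[0,32) = 4x32
Op 3 fold_left: fold axis v@16; visible region now rows[0,4) x cols[0,16) = 4x16
Op 4 fold_left: fold axis v@8; visible region now rows[0,4) x cols[0,8) = 4x8
Op 5 fold_left: fold axis v@4; visible region now rows[0,4) x cols[0,4) = 4x4
Op 6 cut(3, 1): punch at orig (3,1); cuts so far [(3, 1)]; region rows[0,4) x cols[0,4) = 4x4
Op 7 cut(1, 3): punch at orig (1,3); cuts so far [(1, 3), (3, 1)]; region rows[0,4) x cols[0,4) = 4x4
Op 8 cut(3, 2): punch at orig (3,2); cuts so far [(1, 3), (3, 1), (3, 2)]; region rows[0,4) x cols[0,4) = 4x4
Unfold 1 (reflect across v@4): 6 holes -> [(1, 3), (1, 4), (3, 1), (3, 2), (3, 5), (3, 6)]
Unfold 2 (reflect across v@8): 12 holes -> [(1, 3), (1, 4), (1, 11), (1, 12), (3, 1), (3, 2), (3, 5), (3, 6), (3, 9), (3, 10), (3, 13), (3, 14)]
Unfold 3 (reflect across v@16): 24 holes -> [(1, 3), (1, 4), (1, 11), (1, 12), (1, 19), (1, 20), (1, 27), (1, 28), (3, 1), (3, 2), (3, 5), (3, 6), (3, 9), (3, 10), (3, 13), (3, 14), (3, 17), (3, 18), (3, 21), (3, 22), (3, 25), (3, 26), (3, 29), (3, 30)]
Unfold 4 (reflect across h@4): 48 holes -> [(1, 3), (1, 4), (1, 11), (1, 12), (1, 19), (1, 20), (1, 27), (1, 28), (3, 1), (3, 2), (3, 5), (3, 6), (3, 9), (3, 10), (3, 13), (3, 14), (3, 17), (3, 18), (3, 21), (3, 22), (3, 25), (3, 26), (3, 29), (3, 30), (4, 1), (4, 2), (4, 5), (4, 6), (4, 9), (4, 10), (4, 13), (4, 14), (4, 17), (4, 18), (4, 21), (4, 22), (4, 25), (4, 26), (4, 29), (4, 30), (6, 3), (6, 4), (6, 11), (6, 12), (6, 19), (6, 20), (6, 27), (6, 28)]
Unfold 5 (reflect across h@8): 96 holes -> [(1, 3), (1, 4), (1, 11), (1, 12), (1, 19), (1, 20), (1, 27), (1, 28), (3, 1), (3, 2), (3, 5), (3, 6), (3, 9), (3, 10), (3, 13), (3, 14), (3, 17), (3, 18), (3, 21), (3, 22), (3, 25), (3, 26), (3, 29), (3, 30), (4, 1), (4, 2), (4, 5), (4, 6), (4, 9), (4, 10), (4, 13), (4, 14), (4, 17), (4, 18), (4, 21), (4, 22), (4, 25), (4, 26), (4, 29), (4, 30), (6, 3), (6, 4), (6, 11), (6, 12), (6, 19), (6, 20), (6, 27), (6, 28), (9, 3), (9, 4), (9, 11), (9, 12), (9, 19), (9, 20), (9, 27), (9, 28), (11, 1), (11, 2), (11, 5), (11, 6), (11, 9), (11, 10), (11, 13), (11, 14), (11, 17), (11, 18), (11, 21), (11, 22), (11, 25), (11, 26), (11, 29), (11, 30), (12, 1), (12, 2), (12, 5), (12, 6), (12, 9), (12, 10), (12, 13), (12, 14), (12, 17), (12, 18), (12, 21), (12, 22), (12, 25), (12, 26), (12, 29), (12, 30), (14, 3), (14, 4), (14, 11), (14, 12), (14, 19), (14, 20), (14, 27), (14, 28)]
Holes: [(1, 3), (1, 4), (1, 11), (1, 12), (1, 19), (1, 20), (1, 27), (1, 28), (3, 1), (3, 2), (3, 5), (3, 6), (3, 9), (3, 10), (3, 13), (3, 14), (3, 17), (3, 18), (3, 21), (3, 22), (3, 25), (3, 26), (3, 29), (3, 30), (4, 1), (4, 2), (4, 5), (4, 6), (4, 9), (4, 10), (4, 13), (4, 14), (4, 17), (4, 18), (4, 21), (4, 22), (4, 25), (4, 26), (4, 29), (4, 30), (6, 3), (6, 4), (6, 11), (6, 12), (6, 19), (6, 20), (6, 27), (6, 28), (9, 3), (9, 4), (9, 11), (9, 12), (9, 19), (9, 20), (9, 27), (9, 28), (11, 1), (11, 2), (11, 5), (11, 6), (11, 9), (11, 10), (11, 13), (11, 14), (11, 17), (11, 18), (11, 21), (11, 22), (11, 25), (11, 26), (11, 29), (11, 30), (12, 1), (12, 2), (12, 5), (12, 6), (12, 9), (12, 10), (12, 13), (12, 14), (12, 17), (12, 18), (12, 21), (12, 22), (12, 25), (12, 26), (12, 29), (12, 30), (14, 3), (14, 4), (14, 11), (14, 12), (14, 19), (14, 20), (14, 27), (14, 28)]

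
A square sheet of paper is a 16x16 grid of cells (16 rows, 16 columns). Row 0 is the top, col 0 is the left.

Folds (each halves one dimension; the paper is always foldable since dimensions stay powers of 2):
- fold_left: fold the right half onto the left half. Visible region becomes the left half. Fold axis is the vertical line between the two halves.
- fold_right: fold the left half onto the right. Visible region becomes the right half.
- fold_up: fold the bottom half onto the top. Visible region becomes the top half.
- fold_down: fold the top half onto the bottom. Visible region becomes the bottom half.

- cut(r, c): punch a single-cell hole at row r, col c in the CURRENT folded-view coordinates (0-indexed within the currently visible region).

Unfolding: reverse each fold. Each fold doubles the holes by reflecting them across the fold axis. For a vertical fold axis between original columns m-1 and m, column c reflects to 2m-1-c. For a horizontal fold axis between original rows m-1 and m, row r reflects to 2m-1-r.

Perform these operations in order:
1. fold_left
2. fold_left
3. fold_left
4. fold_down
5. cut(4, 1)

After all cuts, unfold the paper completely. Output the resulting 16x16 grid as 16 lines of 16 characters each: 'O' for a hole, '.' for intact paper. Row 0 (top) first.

Op 1 fold_left: fold axis v@8; visible region now rows[0,16) x cols[0,8) = 16x8
Op 2 fold_left: fold axis v@4; visible region now rows[0,16) x cols[0,4) = 16x4
Op 3 fold_left: fold axis v@2; visible region now rows[0,16) x cols[0,2) = 16x2
Op 4 fold_down: fold axis h@8; visible region now rows[8,16) x cols[0,2) = 8x2
Op 5 cut(4, 1): punch at orig (12,1); cuts so far [(12, 1)]; region rows[8,16) x cols[0,2) = 8x2
Unfold 1 (reflect across h@8): 2 holes -> [(3, 1), (12, 1)]
Unfold 2 (reflect across v@2): 4 holes -> [(3, 1), (3, 2), (12, 1), (12, 2)]
Unfold 3 (reflect across v@4): 8 holes -> [(3, 1), (3, 2), (3, 5), (3, 6), (12, 1), (12, 2), (12, 5), (12, 6)]
Unfold 4 (reflect across v@8): 16 holes -> [(3, 1), (3, 2), (3, 5), (3, 6), (3, 9), (3, 10), (3, 13), (3, 14), (12, 1), (12, 2), (12, 5), (12, 6), (12, 9), (12, 10), (12, 13), (12, 14)]

Answer: ................
................
................
.OO..OO..OO..OO.
................
................
................
................
................
................
................
................
.OO..OO..OO..OO.
................
................
................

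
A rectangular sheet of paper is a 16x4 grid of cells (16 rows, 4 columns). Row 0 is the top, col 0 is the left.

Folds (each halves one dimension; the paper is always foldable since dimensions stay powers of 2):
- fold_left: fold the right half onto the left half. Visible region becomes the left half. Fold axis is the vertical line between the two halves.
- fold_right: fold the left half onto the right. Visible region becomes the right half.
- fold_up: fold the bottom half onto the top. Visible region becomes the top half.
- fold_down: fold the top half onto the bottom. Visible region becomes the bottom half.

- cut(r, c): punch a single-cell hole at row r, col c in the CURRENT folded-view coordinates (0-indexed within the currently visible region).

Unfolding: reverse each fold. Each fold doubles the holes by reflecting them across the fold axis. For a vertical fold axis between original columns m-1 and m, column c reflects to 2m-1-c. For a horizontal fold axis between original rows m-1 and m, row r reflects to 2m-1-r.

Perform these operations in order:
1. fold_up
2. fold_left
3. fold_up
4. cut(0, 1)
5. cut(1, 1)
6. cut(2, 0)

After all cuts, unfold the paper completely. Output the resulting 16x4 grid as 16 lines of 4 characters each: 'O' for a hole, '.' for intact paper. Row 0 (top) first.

Op 1 fold_up: fold axis h@8; visible region now rows[0,8) x cols[0,4) = 8x4
Op 2 fold_left: fold axis v@2; visible region now rows[0,8) x cols[0,2) = 8x2
Op 3 fold_up: fold axis h@4; visible region now rows[0,4) x cols[0,2) = 4x2
Op 4 cut(0, 1): punch at orig (0,1); cuts so far [(0, 1)]; region rows[0,4) x cols[0,2) = 4x2
Op 5 cut(1, 1): punch at orig (1,1); cuts so far [(0, 1), (1, 1)]; region rows[0,4) x cols[0,2) = 4x2
Op 6 cut(2, 0): punch at orig (2,0); cuts so far [(0, 1), (1, 1), (2, 0)]; region rows[0,4) x cols[0,2) = 4x2
Unfold 1 (reflect across h@4): 6 holes -> [(0, 1), (1, 1), (2, 0), (5, 0), (6, 1), (7, 1)]
Unfold 2 (reflect across v@2): 12 holes -> [(0, 1), (0, 2), (1, 1), (1, 2), (2, 0), (2, 3), (5, 0), (5, 3), (6, 1), (6, 2), (7, 1), (7, 2)]
Unfold 3 (reflect across h@8): 24 holes -> [(0, 1), (0, 2), (1, 1), (1, 2), (2, 0), (2, 3), (5, 0), (5, 3), (6, 1), (6, 2), (7, 1), (7, 2), (8, 1), (8, 2), (9, 1), (9, 2), (10, 0), (10, 3), (13, 0), (13, 3), (14, 1), (14, 2), (15, 1), (15, 2)]

Answer: .OO.
.OO.
O..O
....
....
O..O
.OO.
.OO.
.OO.
.OO.
O..O
....
....
O..O
.OO.
.OO.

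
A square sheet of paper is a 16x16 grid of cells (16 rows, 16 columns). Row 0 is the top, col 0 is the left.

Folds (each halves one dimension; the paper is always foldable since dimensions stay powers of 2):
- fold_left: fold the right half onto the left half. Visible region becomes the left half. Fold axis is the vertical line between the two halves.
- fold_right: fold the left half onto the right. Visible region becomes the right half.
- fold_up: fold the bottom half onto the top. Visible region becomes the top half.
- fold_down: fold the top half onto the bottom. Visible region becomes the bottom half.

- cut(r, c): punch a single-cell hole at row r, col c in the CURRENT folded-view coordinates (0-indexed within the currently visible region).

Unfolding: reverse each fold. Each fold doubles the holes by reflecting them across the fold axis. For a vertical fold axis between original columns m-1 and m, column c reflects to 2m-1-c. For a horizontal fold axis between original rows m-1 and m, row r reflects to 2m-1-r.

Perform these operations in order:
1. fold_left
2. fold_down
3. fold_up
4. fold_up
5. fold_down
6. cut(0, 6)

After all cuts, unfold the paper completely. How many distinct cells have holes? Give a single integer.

Op 1 fold_left: fold axis v@8; visible region now rows[0,16) x cols[0,8) = 16x8
Op 2 fold_down: fold axis h@8; visible region now rows[8,16) x cols[0,8) = 8x8
Op 3 fold_up: fold axis h@12; visible region now rows[8,12) x cols[0,8) = 4x8
Op 4 fold_up: fold axis h@10; visible region now rows[8,10) x cols[0,8) = 2x8
Op 5 fold_down: fold axis h@9; visible region now rows[9,10) x cols[0,8) = 1x8
Op 6 cut(0, 6): punch at orig (9,6); cuts so far [(9, 6)]; region rows[9,10) x cols[0,8) = 1x8
Unfold 1 (reflect across h@9): 2 holes -> [(8, 6), (9, 6)]
Unfold 2 (reflect across h@10): 4 holes -> [(8, 6), (9, 6), (10, 6), (11, 6)]
Unfold 3 (reflect across h@12): 8 holes -> [(8, 6), (9, 6), (10, 6), (11, 6), (12, 6), (13, 6), (14, 6), (15, 6)]
Unfold 4 (reflect across h@8): 16 holes -> [(0, 6), (1, 6), (2, 6), (3, 6), (4, 6), (5, 6), (6, 6), (7, 6), (8, 6), (9, 6), (10, 6), (11, 6), (12, 6), (13, 6), (14, 6), (15, 6)]
Unfold 5 (reflect across v@8): 32 holes -> [(0, 6), (0, 9), (1, 6), (1, 9), (2, 6), (2, 9), (3, 6), (3, 9), (4, 6), (4, 9), (5, 6), (5, 9), (6, 6), (6, 9), (7, 6), (7, 9), (8, 6), (8, 9), (9, 6), (9, 9), (10, 6), (10, 9), (11, 6), (11, 9), (12, 6), (12, 9), (13, 6), (13, 9), (14, 6), (14, 9), (15, 6), (15, 9)]

Answer: 32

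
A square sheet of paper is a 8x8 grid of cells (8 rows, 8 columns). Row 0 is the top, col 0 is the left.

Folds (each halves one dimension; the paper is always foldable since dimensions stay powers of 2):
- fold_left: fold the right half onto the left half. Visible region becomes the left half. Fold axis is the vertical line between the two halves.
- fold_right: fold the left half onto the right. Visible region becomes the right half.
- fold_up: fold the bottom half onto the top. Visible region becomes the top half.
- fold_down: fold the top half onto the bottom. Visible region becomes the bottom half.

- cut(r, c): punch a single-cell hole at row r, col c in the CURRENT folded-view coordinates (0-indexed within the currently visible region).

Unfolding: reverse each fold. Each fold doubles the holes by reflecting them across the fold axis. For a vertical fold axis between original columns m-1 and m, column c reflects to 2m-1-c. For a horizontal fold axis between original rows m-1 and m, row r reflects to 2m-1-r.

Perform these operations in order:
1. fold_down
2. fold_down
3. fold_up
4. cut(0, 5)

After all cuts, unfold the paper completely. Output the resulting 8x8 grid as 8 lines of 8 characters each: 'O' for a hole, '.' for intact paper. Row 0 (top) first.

Op 1 fold_down: fold axis h@4; visible region now rows[4,8) x cols[0,8) = 4x8
Op 2 fold_down: fold axis h@6; visible region now rows[6,8) x cols[0,8) = 2x8
Op 3 fold_up: fold axis h@7; visible region now rows[6,7) x cols[0,8) = 1x8
Op 4 cut(0, 5): punch at orig (6,5); cuts so far [(6, 5)]; region rows[6,7) x cols[0,8) = 1x8
Unfold 1 (reflect across h@7): 2 holes -> [(6, 5), (7, 5)]
Unfold 2 (reflect across h@6): 4 holes -> [(4, 5), (5, 5), (6, 5), (7, 5)]
Unfold 3 (reflect across h@4): 8 holes -> [(0, 5), (1, 5), (2, 5), (3, 5), (4, 5), (5, 5), (6, 5), (7, 5)]

Answer: .....O..
.....O..
.....O..
.....O..
.....O..
.....O..
.....O..
.....O..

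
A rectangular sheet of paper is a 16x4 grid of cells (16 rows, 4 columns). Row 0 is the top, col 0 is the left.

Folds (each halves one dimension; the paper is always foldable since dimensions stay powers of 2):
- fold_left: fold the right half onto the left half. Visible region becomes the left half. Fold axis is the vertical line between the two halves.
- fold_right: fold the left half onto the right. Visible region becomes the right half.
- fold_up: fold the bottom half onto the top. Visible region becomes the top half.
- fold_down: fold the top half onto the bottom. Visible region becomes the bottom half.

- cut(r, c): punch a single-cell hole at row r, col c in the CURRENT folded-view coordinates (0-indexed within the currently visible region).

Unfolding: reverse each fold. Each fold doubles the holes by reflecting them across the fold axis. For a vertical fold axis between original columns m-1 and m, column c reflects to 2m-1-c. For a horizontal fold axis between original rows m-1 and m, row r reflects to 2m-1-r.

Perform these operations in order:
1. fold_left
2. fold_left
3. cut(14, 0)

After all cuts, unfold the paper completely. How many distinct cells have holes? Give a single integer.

Op 1 fold_left: fold axis v@2; visible region now rows[0,16) x cols[0,2) = 16x2
Op 2 fold_left: fold axis v@1; visible region now rows[0,16) x cols[0,1) = 16x1
Op 3 cut(14, 0): punch at orig (14,0); cuts so far [(14, 0)]; region rows[0,16) x cols[0,1) = 16x1
Unfold 1 (reflect across v@1): 2 holes -> [(14, 0), (14, 1)]
Unfold 2 (reflect across v@2): 4 holes -> [(14, 0), (14, 1), (14, 2), (14, 3)]

Answer: 4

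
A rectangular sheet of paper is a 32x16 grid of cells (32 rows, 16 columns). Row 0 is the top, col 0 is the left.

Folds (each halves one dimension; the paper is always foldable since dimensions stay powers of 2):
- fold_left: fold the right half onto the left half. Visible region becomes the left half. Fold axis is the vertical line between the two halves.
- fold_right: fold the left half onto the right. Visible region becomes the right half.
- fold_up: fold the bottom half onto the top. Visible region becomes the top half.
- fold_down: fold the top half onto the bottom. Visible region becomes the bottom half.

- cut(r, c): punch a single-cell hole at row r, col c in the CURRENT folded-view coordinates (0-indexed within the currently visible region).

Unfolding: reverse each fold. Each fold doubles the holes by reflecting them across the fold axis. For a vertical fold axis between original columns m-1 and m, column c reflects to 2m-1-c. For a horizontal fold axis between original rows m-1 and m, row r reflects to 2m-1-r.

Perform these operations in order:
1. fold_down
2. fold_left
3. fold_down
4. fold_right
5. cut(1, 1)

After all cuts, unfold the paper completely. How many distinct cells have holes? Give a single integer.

Op 1 fold_down: fold axis h@16; visible region now rows[16,32) x cols[0,16) = 16x16
Op 2 fold_left: fold axis v@8; visible region now rows[16,32) x cols[0,8) = 16x8
Op 3 fold_down: fold axis h@24; visible region now rows[24,32) x cols[0,8) = 8x8
Op 4 fold_right: fold axis v@4; visible region now rows[24,32) x cols[4,8) = 8x4
Op 5 cut(1, 1): punch at orig (25,5); cuts so far [(25, 5)]; region rows[24,32) x cols[4,8) = 8x4
Unfold 1 (reflect across v@4): 2 holes -> [(25, 2), (25, 5)]
Unfold 2 (reflect across h@24): 4 holes -> [(22, 2), (22, 5), (25, 2), (25, 5)]
Unfold 3 (reflect across v@8): 8 holes -> [(22, 2), (22, 5), (22, 10), (22, 13), (25, 2), (25, 5), (25, 10), (25, 13)]
Unfold 4 (reflect across h@16): 16 holes -> [(6, 2), (6, 5), (6, 10), (6, 13), (9, 2), (9, 5), (9, 10), (9, 13), (22, 2), (22, 5), (22, 10), (22, 13), (25, 2), (25, 5), (25, 10), (25, 13)]

Answer: 16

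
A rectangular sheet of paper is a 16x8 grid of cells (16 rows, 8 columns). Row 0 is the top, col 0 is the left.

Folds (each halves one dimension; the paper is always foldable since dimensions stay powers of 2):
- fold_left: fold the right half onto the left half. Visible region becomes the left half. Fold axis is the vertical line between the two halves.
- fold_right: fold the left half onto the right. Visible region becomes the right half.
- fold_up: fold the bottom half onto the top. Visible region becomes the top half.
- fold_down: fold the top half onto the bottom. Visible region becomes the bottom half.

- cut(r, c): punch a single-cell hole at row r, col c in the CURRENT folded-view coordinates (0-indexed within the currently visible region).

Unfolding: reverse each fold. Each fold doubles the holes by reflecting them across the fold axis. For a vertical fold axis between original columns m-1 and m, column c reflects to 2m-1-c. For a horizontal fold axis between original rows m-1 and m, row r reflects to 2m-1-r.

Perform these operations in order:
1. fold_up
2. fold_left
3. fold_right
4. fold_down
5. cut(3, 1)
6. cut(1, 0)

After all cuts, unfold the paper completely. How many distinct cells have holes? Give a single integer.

Answer: 32

Derivation:
Op 1 fold_up: fold axis h@8; visible region now rows[0,8) x cols[0,8) = 8x8
Op 2 fold_left: fold axis v@4; visible region now rows[0,8) x cols[0,4) = 8x4
Op 3 fold_right: fold axis v@2; visible region now rows[0,8) x cols[2,4) = 8x2
Op 4 fold_down: fold axis h@4; visible region now rows[4,8) x cols[2,4) = 4x2
Op 5 cut(3, 1): punch at orig (7,3); cuts so far [(7, 3)]; region rows[4,8) x cols[2,4) = 4x2
Op 6 cut(1, 0): punch at orig (5,2); cuts so far [(5, 2), (7, 3)]; region rows[4,8) x cols[2,4) = 4x2
Unfold 1 (reflect across h@4): 4 holes -> [(0, 3), (2, 2), (5, 2), (7, 3)]
Unfold 2 (reflect across v@2): 8 holes -> [(0, 0), (0, 3), (2, 1), (2, 2), (5, 1), (5, 2), (7, 0), (7, 3)]
Unfold 3 (reflect across v@4): 16 holes -> [(0, 0), (0, 3), (0, 4), (0, 7), (2, 1), (2, 2), (2, 5), (2, 6), (5, 1), (5, 2), (5, 5), (5, 6), (7, 0), (7, 3), (7, 4), (7, 7)]
Unfold 4 (reflect across h@8): 32 holes -> [(0, 0), (0, 3), (0, 4), (0, 7), (2, 1), (2, 2), (2, 5), (2, 6), (5, 1), (5, 2), (5, 5), (5, 6), (7, 0), (7, 3), (7, 4), (7, 7), (8, 0), (8, 3), (8, 4), (8, 7), (10, 1), (10, 2), (10, 5), (10, 6), (13, 1), (13, 2), (13, 5), (13, 6), (15, 0), (15, 3), (15, 4), (15, 7)]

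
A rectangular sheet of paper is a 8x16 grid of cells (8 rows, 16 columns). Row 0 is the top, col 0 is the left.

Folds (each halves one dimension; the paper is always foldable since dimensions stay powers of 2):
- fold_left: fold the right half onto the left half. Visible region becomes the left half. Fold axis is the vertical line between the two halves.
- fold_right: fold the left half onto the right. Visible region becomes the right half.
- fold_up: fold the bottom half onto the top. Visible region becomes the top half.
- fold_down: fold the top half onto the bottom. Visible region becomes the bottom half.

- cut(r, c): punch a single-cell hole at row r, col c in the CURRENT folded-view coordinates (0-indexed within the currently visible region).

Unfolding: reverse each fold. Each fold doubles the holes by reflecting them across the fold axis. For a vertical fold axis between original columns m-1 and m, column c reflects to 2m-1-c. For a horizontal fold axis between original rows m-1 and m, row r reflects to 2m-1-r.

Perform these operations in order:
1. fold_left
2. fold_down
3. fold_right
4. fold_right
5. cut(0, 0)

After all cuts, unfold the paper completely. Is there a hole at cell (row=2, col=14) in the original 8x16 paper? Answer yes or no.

Answer: no

Derivation:
Op 1 fold_left: fold axis v@8; visible region now rows[0,8) x cols[0,8) = 8x8
Op 2 fold_down: fold axis h@4; visible region now rows[4,8) x cols[0,8) = 4x8
Op 3 fold_right: fold axis v@4; visible region now rows[4,8) x cols[4,8) = 4x4
Op 4 fold_right: fold axis v@6; visible region now rows[4,8) x cols[6,8) = 4x2
Op 5 cut(0, 0): punch at orig (4,6); cuts so far [(4, 6)]; region rows[4,8) x cols[6,8) = 4x2
Unfold 1 (reflect across v@6): 2 holes -> [(4, 5), (4, 6)]
Unfold 2 (reflect across v@4): 4 holes -> [(4, 1), (4, 2), (4, 5), (4, 6)]
Unfold 3 (reflect across h@4): 8 holes -> [(3, 1), (3, 2), (3, 5), (3, 6), (4, 1), (4, 2), (4, 5), (4, 6)]
Unfold 4 (reflect across v@8): 16 holes -> [(3, 1), (3, 2), (3, 5), (3, 6), (3, 9), (3, 10), (3, 13), (3, 14), (4, 1), (4, 2), (4, 5), (4, 6), (4, 9), (4, 10), (4, 13), (4, 14)]
Holes: [(3, 1), (3, 2), (3, 5), (3, 6), (3, 9), (3, 10), (3, 13), (3, 14), (4, 1), (4, 2), (4, 5), (4, 6), (4, 9), (4, 10), (4, 13), (4, 14)]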